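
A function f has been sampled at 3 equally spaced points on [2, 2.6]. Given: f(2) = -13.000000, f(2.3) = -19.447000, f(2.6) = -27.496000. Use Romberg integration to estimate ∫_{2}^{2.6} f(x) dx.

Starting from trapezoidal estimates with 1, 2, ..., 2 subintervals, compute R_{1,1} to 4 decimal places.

R_{0,0} (trapezoid, 1 panel, h=0.6000): -12.148800
R_{1,0} (trapezoid, 2 panels, h=0.3000): -11.908500
R_{1,1} = -11.908500 + (-11.908500 − (-12.148800))/3 = -11.828400

-11.8284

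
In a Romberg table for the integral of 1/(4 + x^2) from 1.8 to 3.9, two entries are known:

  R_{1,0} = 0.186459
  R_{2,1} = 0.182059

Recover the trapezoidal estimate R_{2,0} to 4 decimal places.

0.1832

From R_{2,1} = (4·R_{2,0} − R_{1,0})/3, solve for R_{2,0}:
4·R_{2,0} = 3·0.182059 + 0.186459 = 0.732636
R_{2,0} = 0.183159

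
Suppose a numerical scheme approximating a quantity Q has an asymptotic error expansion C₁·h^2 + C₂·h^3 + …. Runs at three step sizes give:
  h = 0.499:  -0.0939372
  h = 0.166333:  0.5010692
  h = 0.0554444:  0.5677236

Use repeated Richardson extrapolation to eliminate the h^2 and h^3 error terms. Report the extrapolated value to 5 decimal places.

0.57608

First eliminate the h^2 term (factor 3^2 = 9):
  B₁ = (9·0.5010692 − (-0.0939372))/8 = 0.5754450
  B₂ = (9·0.5677236 − 0.5010692)/8 = 0.5760554
Then eliminate the h^3 term (factor 3^3 = 27):
  (27·0.5760554 − 0.5754450)/26 = 0.5760789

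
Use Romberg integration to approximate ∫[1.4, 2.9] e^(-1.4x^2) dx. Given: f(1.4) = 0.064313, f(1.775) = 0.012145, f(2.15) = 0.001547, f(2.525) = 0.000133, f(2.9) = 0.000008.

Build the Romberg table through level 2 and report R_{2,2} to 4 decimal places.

0.0144

R_{0,0} (trapezoid, 1 panel, h=1.5000): 0.048241
R_{1,0} (trapezoid, 2 panels, h=0.7500): 0.025281
R_{2,0} (trapezoid, 4 panels, h=0.3750): 0.017245
R_{1,1} = 0.025281 + (0.025281 − 0.048241)/3 = 0.017628
R_{2,1} = 0.017245 + (0.017245 − 0.025281)/3 = 0.014566
R_{2,2} = 0.014566 + (0.014566 − 0.017628)/15 = 0.014362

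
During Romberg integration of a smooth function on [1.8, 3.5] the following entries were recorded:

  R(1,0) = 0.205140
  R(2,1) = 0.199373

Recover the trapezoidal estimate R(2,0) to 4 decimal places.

From R(2,1) = (4·R(2,0) − R(1,0))/3, solve for R(2,0):
4·R(2,0) = 3·0.199373 + 0.205140 = 0.803259
R(2,0) = 0.200815

0.2008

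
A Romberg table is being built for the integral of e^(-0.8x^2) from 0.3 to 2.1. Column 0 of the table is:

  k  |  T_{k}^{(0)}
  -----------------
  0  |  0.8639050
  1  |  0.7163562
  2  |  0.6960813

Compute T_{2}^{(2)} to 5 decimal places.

0.69080

Richardson extrapolation on the trapezoidal column (denominator 4−1=3):
T_{1}^{(1)} = 0.7163562 + (0.7163562 − 0.8639050)/3 = 0.6671733
T_{2}^{(1)} = 0.6960813 + (0.6960813 − 0.7163562)/3 = 0.6893230
T_{2}^{(2)} = (16·0.6893230 − 0.6671733) / 15 = 0.6907996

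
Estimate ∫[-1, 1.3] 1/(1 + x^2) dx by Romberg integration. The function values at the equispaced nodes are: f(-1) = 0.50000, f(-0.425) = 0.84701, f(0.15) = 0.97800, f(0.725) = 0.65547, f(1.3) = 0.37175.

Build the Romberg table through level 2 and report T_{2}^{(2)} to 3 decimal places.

1.685

T_{0}^{(0)} (trapezoid, 1 panel, h=2.3000): 1.00251
T_{1}^{(0)} (trapezoid, 2 panels, h=1.1500): 1.62596
T_{2}^{(0)} (trapezoid, 4 panels, h=0.5750): 1.67690
T_{1}^{(1)} = 1.62596 + (1.62596 − 1.00251)/3 = 1.83378
T_{2}^{(1)} = 1.67690 + (1.67690 − 1.62596)/3 = 1.69388
T_{2}^{(2)} = 1.69388 + (1.69388 − 1.83378)/15 = 1.68455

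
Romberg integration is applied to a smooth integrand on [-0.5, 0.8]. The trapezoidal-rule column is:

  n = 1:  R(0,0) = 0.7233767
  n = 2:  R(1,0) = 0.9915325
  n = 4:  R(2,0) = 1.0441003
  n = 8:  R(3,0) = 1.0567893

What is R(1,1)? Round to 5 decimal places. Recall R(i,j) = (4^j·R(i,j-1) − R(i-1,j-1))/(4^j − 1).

1.08092

Richardson extrapolation on the trapezoidal column (denominator 4−1=3):
R(1,1) = (4·0.9915325 − 0.7233767) / 3 = 1.0809178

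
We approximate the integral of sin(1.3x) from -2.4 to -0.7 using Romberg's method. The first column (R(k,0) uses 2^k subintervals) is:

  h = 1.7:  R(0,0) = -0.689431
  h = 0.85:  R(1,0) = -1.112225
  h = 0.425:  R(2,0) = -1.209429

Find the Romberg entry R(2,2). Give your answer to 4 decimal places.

-1.2411

Richardson extrapolation on the trapezoidal column (denominator 4−1=3):
R(1,1) = -1.112225 + (-1.112225 − (-0.689431))/3 = -1.253156
R(2,1) = (4·(-1.209429) − (-1.112225)) / 3 = -1.241830
R(2,2) = (16·(-1.241830) − (-1.253156)) / 15 = -1.241075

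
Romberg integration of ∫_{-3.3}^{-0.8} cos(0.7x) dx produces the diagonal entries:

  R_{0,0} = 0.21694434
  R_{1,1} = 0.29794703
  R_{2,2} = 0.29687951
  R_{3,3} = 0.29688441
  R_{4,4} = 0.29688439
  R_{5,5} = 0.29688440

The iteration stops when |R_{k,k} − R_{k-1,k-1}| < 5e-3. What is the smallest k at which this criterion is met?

|R_{1,1} − R_{0,0}| = 0.08100269 ≥ 5e-3
|R_{2,2} − R_{1,1}| = 0.00106752 < 5e-3

k = 2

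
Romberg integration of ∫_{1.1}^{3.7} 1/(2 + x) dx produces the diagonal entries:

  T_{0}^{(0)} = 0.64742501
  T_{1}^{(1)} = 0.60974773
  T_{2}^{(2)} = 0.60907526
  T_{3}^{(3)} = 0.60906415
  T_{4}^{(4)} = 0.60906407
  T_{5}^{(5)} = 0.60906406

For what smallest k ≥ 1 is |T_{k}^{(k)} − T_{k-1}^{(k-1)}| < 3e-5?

k = 3

|T_{1}^{(1)} − T_{0}^{(0)}| = 0.03767728 ≥ 3e-5
|T_{2}^{(2)} − T_{1}^{(1)}| = 0.00067247 ≥ 3e-5
|T_{3}^{(3)} − T_{2}^{(2)}| = 0.00001111 < 3e-5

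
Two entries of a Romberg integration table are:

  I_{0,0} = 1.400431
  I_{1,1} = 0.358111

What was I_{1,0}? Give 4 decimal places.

From I_{1,1} = (4·I_{1,0} − I_{0,0})/3, solve for I_{1,0}:
4·I_{1,0} = 3·0.358111 + 1.400431 = 2.474764
I_{1,0} = 0.618691

0.6187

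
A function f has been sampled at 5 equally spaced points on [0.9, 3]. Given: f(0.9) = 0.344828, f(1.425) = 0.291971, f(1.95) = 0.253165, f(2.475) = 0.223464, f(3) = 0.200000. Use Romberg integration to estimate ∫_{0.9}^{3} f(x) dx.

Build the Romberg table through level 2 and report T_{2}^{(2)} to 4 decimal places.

T_{0}^{(0)} (trapezoid, 1 panel, h=2.1000): 0.572069
T_{1}^{(0)} (trapezoid, 2 panels, h=1.0500): 0.551858
T_{2}^{(0)} (trapezoid, 4 panels, h=0.5250): 0.546532
T_{1}^{(1)} = 0.551858 + (0.551858 − 0.572069)/3 = 0.545121
T_{2}^{(1)} = 0.546532 + (0.546532 − 0.551858)/3 = 0.544757
T_{2}^{(2)} = 0.544757 + (0.544757 − 0.545121)/15 = 0.544733

0.5447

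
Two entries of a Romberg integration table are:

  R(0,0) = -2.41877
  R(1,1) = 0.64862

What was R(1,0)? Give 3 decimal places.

From R(1,1) = (4·R(1,0) − R(0,0))/3, solve for R(1,0):
4·R(1,0) = 3·0.64862 + (-2.41877) = -0.47291
R(1,0) = -0.11823

-0.118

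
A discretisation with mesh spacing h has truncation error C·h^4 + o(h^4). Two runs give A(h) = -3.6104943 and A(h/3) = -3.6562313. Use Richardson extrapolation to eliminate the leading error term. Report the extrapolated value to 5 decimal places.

Extrapolated value = (81·A(h/3) − A(h)) / (81 − 1)
= (81·(-3.6562313) − (-3.6104943)) / 80
= -292.5442410 / 80 = -3.6568030

-3.65680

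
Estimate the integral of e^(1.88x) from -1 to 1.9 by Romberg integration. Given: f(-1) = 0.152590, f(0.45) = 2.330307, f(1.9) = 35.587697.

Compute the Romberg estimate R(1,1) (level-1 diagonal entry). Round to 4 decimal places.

R(0,0) (trapezoid, 1 panel, h=2.9000): 51.823416
R(1,0) (trapezoid, 2 panels, h=1.4500): 29.290653
R(1,1) = 29.290653 + (29.290653 − 51.823416)/3 = 21.779732

21.7797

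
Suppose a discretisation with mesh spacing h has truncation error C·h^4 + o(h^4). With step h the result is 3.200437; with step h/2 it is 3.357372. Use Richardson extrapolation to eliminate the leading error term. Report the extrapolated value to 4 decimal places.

The leading error scales as h^4; refining by a factor of 2 reduces it by 2^4 = 16.
Extrapolated value = (16·A(h/2) − A(h)) / (16 − 1)
= (16·3.357372 − 3.200437) / 15
= 50.517515 / 15 = 3.367834

3.3678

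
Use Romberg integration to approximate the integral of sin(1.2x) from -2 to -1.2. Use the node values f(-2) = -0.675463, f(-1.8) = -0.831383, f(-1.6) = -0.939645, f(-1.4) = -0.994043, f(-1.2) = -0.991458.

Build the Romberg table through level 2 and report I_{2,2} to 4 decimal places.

I_{0,0} (trapezoid, 1 panel, h=0.8000): -0.666768
I_{1,0} (trapezoid, 2 panels, h=0.4000): -0.709242
I_{2,0} (trapezoid, 4 panels, h=0.2000): -0.719706
I_{1,1} = -0.709242 + (-0.709242 − (-0.666768))/3 = -0.723400
I_{2,1} = -0.719706 + (-0.719706 − (-0.709242))/3 = -0.723194
I_{2,2} = -0.723194 + (-0.723194 − (-0.723400))/15 = -0.723180

-0.7232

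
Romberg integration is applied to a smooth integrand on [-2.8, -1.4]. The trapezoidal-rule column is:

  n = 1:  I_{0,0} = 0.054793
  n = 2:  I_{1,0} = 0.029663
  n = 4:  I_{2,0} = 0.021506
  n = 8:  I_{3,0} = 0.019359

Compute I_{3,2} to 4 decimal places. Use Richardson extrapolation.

Richardson extrapolation on the trapezoidal column (denominator 4−1=3):
I_{2,1} = 0.021506 + (0.021506 − 0.029663)/3 = 0.018787
I_{3,1} = 0.019359 + (0.019359 − 0.021506)/3 = 0.018643
I_{3,2} = (16·0.018643 − 0.018787) / 15 = 0.018633

0.0186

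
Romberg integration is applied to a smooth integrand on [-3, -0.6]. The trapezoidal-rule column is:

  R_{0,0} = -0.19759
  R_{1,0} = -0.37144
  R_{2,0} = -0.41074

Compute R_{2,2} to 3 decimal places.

R_{1,1} = (4·(-0.37144) − (-0.19759)) / 3 = -0.42939
R_{2,1} = (4·(-0.41074) − (-0.37144)) / 3 = -0.42384
R_{2,2} = (16·(-0.42384) − (-0.42939)) / 15 = -0.42347

-0.423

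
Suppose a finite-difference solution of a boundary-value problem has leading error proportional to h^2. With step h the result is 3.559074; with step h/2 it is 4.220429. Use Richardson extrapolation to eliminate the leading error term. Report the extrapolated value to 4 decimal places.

4.4409

The leading error scales as h^2; refining by a factor of 2 reduces it by 2^2 = 4.
Extrapolated value = (4·A(h/2) − A(h)) / (4 − 1)
= (4·4.220429 − 3.559074) / 3
= 13.322642 / 3 = 4.440881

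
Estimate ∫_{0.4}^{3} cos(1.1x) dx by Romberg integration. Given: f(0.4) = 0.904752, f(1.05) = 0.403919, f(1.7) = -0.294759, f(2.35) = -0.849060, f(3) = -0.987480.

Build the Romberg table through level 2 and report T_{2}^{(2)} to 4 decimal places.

-0.5304

T_{0}^{(0)} (trapezoid, 1 panel, h=2.6000): -0.107546
T_{1}^{(0)} (trapezoid, 2 panels, h=1.3000): -0.436960
T_{2}^{(0)} (trapezoid, 4 panels, h=0.6500): -0.507822
T_{1}^{(1)} = -0.436960 + (-0.436960 − (-0.107546))/3 = -0.546765
T_{2}^{(1)} = -0.507822 + (-0.507822 − (-0.436960))/3 = -0.531443
T_{2}^{(2)} = -0.531443 + (-0.531443 − (-0.546765))/15 = -0.530422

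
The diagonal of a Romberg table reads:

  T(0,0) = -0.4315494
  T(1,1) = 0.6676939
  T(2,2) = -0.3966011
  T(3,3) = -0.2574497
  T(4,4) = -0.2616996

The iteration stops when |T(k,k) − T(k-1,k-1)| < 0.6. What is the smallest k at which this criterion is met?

k = 3

|T(1,1) − T(0,0)| = 1.0992433 ≥ 0.6
|T(2,2) − T(1,1)| = 1.0642950 ≥ 0.6
|T(3,3) − T(2,2)| = 0.1391514 < 0.6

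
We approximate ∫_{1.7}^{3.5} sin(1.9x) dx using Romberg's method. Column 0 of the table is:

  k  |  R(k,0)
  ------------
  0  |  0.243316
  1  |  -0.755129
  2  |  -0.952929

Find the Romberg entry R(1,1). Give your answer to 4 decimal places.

-1.0879

Richardson extrapolation on the trapezoidal column (denominator 4−1=3):
R(1,1) = -0.755129 + (-0.755129 − 0.243316)/3 = -1.087944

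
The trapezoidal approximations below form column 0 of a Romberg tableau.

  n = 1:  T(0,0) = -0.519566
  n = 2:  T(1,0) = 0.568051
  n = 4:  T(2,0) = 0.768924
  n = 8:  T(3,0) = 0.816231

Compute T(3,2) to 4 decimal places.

T(2,1) = 0.768924 + (0.768924 − 0.568051)/3 = 0.835882
T(3,1) = 0.816231 + (0.816231 − 0.768924)/3 = 0.832000
T(3,2) = 0.832000 + (0.832000 − 0.835882)/15 = 0.831741

0.8317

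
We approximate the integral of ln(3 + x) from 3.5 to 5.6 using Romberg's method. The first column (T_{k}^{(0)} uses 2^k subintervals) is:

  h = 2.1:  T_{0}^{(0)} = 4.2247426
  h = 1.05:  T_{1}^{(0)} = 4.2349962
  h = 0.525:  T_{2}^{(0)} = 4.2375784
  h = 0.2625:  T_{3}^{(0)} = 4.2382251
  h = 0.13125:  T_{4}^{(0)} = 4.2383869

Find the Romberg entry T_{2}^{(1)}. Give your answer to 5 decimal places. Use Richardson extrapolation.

Richardson extrapolation on the trapezoidal column (denominator 4−1=3):
T_{2}^{(1)} = (4·4.2375784 − 4.2349962) / 3 = 4.2384391

4.23844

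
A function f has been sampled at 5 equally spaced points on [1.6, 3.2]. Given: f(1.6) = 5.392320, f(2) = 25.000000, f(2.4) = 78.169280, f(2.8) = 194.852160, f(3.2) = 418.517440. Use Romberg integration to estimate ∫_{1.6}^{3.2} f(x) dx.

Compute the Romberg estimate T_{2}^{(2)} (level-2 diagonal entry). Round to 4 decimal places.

194.5008

T_{0}^{(0)} (trapezoid, 1 panel, h=1.6000): 339.127808
T_{1}^{(0)} (trapezoid, 2 panels, h=0.8000): 232.099328
T_{2}^{(0)} (trapezoid, 4 panels, h=0.4000): 203.990528
T_{1}^{(1)} = 232.099328 + (232.099328 − 339.127808)/3 = 196.423168
T_{2}^{(1)} = 203.990528 + (203.990528 − 232.099328)/3 = 194.620928
T_{2}^{(2)} = 194.620928 + (194.620928 − 196.423168)/15 = 194.500779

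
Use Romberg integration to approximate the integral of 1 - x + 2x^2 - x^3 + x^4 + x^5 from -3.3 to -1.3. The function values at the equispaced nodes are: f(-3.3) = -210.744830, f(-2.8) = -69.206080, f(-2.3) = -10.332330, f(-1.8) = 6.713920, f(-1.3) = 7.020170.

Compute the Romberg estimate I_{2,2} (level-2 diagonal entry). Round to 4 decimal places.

-78.8847

I_{0,0} (trapezoid, 1 panel, h=2.0000): -203.724660
I_{1,0} (trapezoid, 2 panels, h=1.0000): -112.194660
I_{2,0} (trapezoid, 4 panels, h=0.5000): -87.343410
I_{1,1} = -112.194660 + (-112.194660 − (-203.724660))/3 = -81.684660
I_{2,1} = -87.343410 + (-87.343410 − (-112.194660))/3 = -79.059660
I_{2,2} = -79.059660 + (-79.059660 − (-81.684660))/15 = -78.884660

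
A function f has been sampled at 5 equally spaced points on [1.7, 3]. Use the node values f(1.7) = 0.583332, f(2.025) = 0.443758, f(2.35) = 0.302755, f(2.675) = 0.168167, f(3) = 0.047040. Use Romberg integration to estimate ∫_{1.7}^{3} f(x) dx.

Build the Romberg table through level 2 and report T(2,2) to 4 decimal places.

T(0,0) (trapezoid, 1 panel, h=1.3000): 0.409742
T(1,0) (trapezoid, 2 panels, h=0.6500): 0.401662
T(2,0) (trapezoid, 4 panels, h=0.3250): 0.399706
T(1,1) = 0.401662 + (0.401662 − 0.409742)/3 = 0.398969
T(2,1) = 0.399706 + (0.399706 − 0.401662)/3 = 0.399054
T(2,2) = 0.399054 + (0.399054 − 0.398969)/15 = 0.399060

0.3991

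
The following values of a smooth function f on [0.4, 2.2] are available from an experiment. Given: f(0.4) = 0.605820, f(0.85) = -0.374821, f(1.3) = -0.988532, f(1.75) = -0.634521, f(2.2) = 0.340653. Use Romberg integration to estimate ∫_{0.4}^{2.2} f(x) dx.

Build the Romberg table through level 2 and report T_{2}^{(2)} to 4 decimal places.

T_{0}^{(0)} (trapezoid, 1 panel, h=1.8000): 0.851826
T_{1}^{(0)} (trapezoid, 2 panels, h=0.9000): -0.463766
T_{2}^{(0)} (trapezoid, 4 panels, h=0.4500): -0.686087
T_{1}^{(1)} = -0.463766 + (-0.463766 − 0.851826)/3 = -0.902297
T_{2}^{(1)} = -0.686087 + (-0.686087 − (-0.463766))/3 = -0.760194
T_{2}^{(2)} = -0.760194 + (-0.760194 − (-0.902297))/15 = -0.750720

-0.7507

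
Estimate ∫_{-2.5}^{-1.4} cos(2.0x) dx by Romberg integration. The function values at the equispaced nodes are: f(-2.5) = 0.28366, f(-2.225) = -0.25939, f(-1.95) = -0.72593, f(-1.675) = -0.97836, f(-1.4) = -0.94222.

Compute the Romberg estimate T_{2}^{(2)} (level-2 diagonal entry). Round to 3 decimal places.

-0.647

T_{0}^{(0)} (trapezoid, 1 panel, h=1.1000): -0.36221
T_{1}^{(0)} (trapezoid, 2 panels, h=0.5500): -0.58037
T_{2}^{(0)} (trapezoid, 4 panels, h=0.2750): -0.63056
T_{1}^{(1)} = -0.58037 + (-0.58037 − (-0.36221))/3 = -0.65309
T_{2}^{(1)} = -0.63056 + (-0.63056 − (-0.58037))/3 = -0.64729
T_{2}^{(2)} = -0.64729 + (-0.64729 − (-0.65309))/15 = -0.64690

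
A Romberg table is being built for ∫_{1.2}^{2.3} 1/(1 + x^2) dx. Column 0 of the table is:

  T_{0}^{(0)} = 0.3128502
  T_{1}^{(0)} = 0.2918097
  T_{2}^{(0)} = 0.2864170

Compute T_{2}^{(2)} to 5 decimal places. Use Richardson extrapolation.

Richardson extrapolation on the trapezoidal column (denominator 4−1=3):
T_{1}^{(1)} = (4·0.2918097 − 0.3128502) / 3 = 0.2847962
T_{2}^{(1)} = (4·0.2864170 − 0.2918097) / 3 = 0.2846194
T_{2}^{(2)} = (16·0.2846194 − 0.2847962) / 15 = 0.2846076

0.28461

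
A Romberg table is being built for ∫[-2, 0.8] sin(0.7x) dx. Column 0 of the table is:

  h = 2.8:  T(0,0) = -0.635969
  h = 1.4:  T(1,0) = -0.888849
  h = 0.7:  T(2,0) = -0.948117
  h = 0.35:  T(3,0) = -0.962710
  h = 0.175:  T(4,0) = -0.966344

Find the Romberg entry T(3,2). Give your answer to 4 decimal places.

-0.9676

T(2,1) = (4·(-0.948117) − (-0.888849)) / 3 = -0.967873
T(3,1) = -0.962710 + (-0.962710 − (-0.948117))/3 = -0.967574
T(3,2) = (16·(-0.967574) − (-0.967873)) / 15 = -0.967554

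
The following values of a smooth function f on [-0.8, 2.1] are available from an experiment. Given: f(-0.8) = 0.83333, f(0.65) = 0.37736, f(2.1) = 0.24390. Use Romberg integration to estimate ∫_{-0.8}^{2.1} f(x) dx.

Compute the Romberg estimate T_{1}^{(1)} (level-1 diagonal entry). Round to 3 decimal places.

T_{0}^{(0)} (trapezoid, 1 panel, h=2.9000): 1.56198
T_{1}^{(0)} (trapezoid, 2 panels, h=1.4500): 1.32816
T_{1}^{(1)} = 1.32816 + (1.32816 − 1.56198)/3 = 1.25022

1.250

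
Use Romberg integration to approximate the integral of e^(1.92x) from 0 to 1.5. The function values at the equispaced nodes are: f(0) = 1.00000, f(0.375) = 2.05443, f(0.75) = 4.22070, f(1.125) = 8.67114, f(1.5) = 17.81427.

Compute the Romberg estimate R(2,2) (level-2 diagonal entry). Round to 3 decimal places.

8.759

R(0,0) (trapezoid, 1 panel, h=1.5000): 14.11070
R(1,0) (trapezoid, 2 panels, h=0.7500): 10.22088
R(2,0) (trapezoid, 4 panels, h=0.3750): 9.13253
R(1,1) = 10.22088 + (10.22088 − 14.11070)/3 = 8.92427
R(2,1) = 9.13253 + (9.13253 − 10.22088)/3 = 8.76975
R(2,2) = 8.76975 + (8.76975 − 8.92427)/15 = 8.75945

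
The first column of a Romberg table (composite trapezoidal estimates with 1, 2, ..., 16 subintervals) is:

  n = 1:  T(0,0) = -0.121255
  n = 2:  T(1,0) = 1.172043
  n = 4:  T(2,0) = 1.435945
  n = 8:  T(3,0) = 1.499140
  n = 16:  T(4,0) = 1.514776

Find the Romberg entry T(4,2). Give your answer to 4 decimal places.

1.5200

T(3,1) = 1.499140 + (1.499140 − 1.435945)/3 = 1.520205
T(4,1) = 1.514776 + (1.514776 − 1.499140)/3 = 1.519988
T(4,2) = (16·1.519988 − 1.520205) / 15 = 1.519974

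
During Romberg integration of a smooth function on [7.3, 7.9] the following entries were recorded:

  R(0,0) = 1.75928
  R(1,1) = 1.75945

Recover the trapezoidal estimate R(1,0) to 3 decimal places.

1.759

From R(1,1) = (4·R(1,0) − R(0,0))/3, solve for R(1,0):
4·R(1,0) = 3·1.75945 + 1.75928 = 7.03763
R(1,0) = 1.75941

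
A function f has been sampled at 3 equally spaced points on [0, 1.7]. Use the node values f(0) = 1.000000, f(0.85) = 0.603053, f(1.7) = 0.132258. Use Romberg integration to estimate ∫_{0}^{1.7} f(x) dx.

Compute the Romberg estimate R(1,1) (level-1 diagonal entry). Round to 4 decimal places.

R(0,0) (trapezoid, 1 panel, h=1.7000): 0.962419
R(1,0) (trapezoid, 2 panels, h=0.8500): 0.993805
R(1,1) = 0.993805 + (0.993805 − 0.962419)/3 = 1.004267

1.0043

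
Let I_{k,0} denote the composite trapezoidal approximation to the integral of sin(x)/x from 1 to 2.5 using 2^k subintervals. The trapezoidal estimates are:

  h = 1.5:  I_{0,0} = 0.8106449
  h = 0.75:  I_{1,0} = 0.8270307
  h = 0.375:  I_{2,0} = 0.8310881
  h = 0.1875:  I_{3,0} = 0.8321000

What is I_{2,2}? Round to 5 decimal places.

0.83244

I_{1,1} = (4·0.8270307 − 0.8106449) / 3 = 0.8324926
I_{2,1} = 0.8310881 + (0.8310881 − 0.8270307)/3 = 0.8324406
I_{2,2} = (16·0.8324406 − 0.8324926) / 15 = 0.8324371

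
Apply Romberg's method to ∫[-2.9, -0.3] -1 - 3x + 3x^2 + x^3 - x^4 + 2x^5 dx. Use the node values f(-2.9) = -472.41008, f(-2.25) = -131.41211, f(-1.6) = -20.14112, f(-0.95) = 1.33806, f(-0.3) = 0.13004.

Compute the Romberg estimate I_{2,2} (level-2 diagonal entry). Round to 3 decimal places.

I_{0,0} (trapezoid, 1 panel, h=2.6000): -613.96405
I_{1,0} (trapezoid, 2 panels, h=1.3000): -333.16548
I_{2,0} (trapezoid, 4 panels, h=0.6500): -251.13087
I_{1,1} = -333.16548 + (-333.16548 − (-613.96405))/3 = -239.56596
I_{2,1} = -251.13087 + (-251.13087 − (-333.16548))/3 = -223.78600
I_{2,2} = -223.78600 + (-223.78600 − (-239.56596))/15 = -222.73400

-222.734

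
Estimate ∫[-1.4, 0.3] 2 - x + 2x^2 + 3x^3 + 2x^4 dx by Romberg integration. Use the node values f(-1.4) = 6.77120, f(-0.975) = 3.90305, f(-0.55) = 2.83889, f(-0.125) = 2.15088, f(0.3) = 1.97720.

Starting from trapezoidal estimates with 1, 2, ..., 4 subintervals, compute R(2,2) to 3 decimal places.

5.459

R(0,0) (trapezoid, 1 panel, h=1.7000): 7.43614
R(1,0) (trapezoid, 2 panels, h=0.8500): 6.13113
R(2,0) (trapezoid, 4 panels, h=0.4250): 5.63848
R(1,1) = 6.13113 + (6.13113 − 7.43614)/3 = 5.69613
R(2,1) = 5.63848 + (5.63848 − 6.13113)/3 = 5.47426
R(2,2) = 5.47426 + (5.47426 − 5.69613)/15 = 5.45947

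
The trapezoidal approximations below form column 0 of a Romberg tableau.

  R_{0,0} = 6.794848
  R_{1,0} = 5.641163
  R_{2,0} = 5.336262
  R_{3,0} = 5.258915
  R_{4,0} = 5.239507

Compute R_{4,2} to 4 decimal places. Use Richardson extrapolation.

5.2330

Richardson extrapolation on the trapezoidal column (denominator 4−1=3):
R_{3,1} = 5.258915 + (5.258915 − 5.336262)/3 = 5.233133
R_{4,1} = (4·5.239507 − 5.258915) / 3 = 5.233038
R_{4,2} = 5.233038 + (5.233038 − 5.233133)/15 = 5.233032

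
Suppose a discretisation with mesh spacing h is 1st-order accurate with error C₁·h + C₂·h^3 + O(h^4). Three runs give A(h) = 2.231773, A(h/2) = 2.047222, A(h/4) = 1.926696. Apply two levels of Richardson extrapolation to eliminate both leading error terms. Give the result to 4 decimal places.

1.7981

First eliminate the h term (factor 2^1 = 2):
  B₁ = (2·2.047222 − 2.231773)/1 = 1.862671
  B₂ = (2·1.926696 − 2.047222)/1 = 1.806170
Then eliminate the h^3 term (factor 2^3 = 8):
  (8·1.806170 − 1.862671)/7 = 1.798098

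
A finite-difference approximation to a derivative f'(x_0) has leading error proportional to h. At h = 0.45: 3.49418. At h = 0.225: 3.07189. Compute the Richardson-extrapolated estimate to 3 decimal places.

2.650

Extrapolated value = (2·A(h/2) − A(h)) / (2 − 1)
= (2·3.07189 − 3.49418) / 1
= 2.64960 / 1 = 2.64960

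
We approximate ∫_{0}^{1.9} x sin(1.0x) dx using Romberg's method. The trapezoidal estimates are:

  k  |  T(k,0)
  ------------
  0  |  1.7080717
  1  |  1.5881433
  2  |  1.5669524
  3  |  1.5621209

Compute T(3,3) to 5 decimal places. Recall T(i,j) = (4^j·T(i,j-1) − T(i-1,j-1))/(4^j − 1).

1.56055

Richardson extrapolation on the trapezoidal column (denominator 4−1=3):
T(1,1) = 1.5881433 + (1.5881433 − 1.7080717)/3 = 1.5481672
T(2,1) = (4·1.5669524 − 1.5881433) / 3 = 1.5598888
T(3,1) = (4·1.5621209 − 1.5669524) / 3 = 1.5605104
T(2,2) = 1.5598888 + (1.5598888 − 1.5481672)/15 = 1.5606702
T(3,2) = (16·1.5605104 − 1.5598888) / 15 = 1.5605518
T(3,3) = 1.5605518 + (1.5605518 − 1.5606702)/63 = 1.5605499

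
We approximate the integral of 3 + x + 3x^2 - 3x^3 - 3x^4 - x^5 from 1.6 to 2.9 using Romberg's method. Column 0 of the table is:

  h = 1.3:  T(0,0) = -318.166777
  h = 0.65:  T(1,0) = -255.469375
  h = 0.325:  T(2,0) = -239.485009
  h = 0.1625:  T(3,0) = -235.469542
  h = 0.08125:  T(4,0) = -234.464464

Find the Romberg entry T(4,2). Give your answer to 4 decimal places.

Richardson extrapolation on the trapezoidal column (denominator 4−1=3):
T(3,1) = (4·(-235.469542) − (-239.485009)) / 3 = -234.131053
T(4,1) = (4·(-234.464464) − (-235.469542)) / 3 = -234.129438
T(4,2) = -234.129438 + (-234.129438 − (-234.131053))/15 = -234.129330

-234.1293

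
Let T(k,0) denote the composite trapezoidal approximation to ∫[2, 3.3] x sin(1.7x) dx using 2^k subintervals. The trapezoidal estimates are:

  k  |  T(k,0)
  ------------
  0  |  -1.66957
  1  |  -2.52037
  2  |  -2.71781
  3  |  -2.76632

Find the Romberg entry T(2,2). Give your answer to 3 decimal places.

-2.782

T(1,1) = (4·(-2.52037) − (-1.66957)) / 3 = -2.80397
T(2,1) = -2.71781 + (-2.71781 − (-2.52037))/3 = -2.78362
T(2,2) = (16·(-2.78362) − (-2.80397)) / 15 = -2.78226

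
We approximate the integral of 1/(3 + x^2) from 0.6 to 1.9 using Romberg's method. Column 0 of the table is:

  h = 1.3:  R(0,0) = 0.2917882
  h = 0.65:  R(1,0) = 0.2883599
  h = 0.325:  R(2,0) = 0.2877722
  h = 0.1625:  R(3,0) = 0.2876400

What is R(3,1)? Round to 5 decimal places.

0.28760

Richardson extrapolation on the trapezoidal column (denominator 4−1=3):
R(3,1) = 0.2876400 + (0.2876400 − 0.2877722)/3 = 0.2875959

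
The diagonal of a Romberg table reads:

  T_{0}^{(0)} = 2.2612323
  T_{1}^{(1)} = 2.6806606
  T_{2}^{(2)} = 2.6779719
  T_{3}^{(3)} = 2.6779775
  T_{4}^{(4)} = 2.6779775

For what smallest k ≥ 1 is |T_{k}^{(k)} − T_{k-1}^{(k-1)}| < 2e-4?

|T_{1}^{(1)} − T_{0}^{(0)}| = 0.4194283 ≥ 2e-4
|T_{2}^{(2)} − T_{1}^{(1)}| = 0.0026887 ≥ 2e-4
|T_{3}^{(3)} − T_{2}^{(2)}| = 0.0000056 < 2e-4

k = 3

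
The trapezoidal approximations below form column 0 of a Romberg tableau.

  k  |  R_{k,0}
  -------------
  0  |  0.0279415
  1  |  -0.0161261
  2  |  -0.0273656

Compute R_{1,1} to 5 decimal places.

R_{1,1} = (4·(-0.0161261) − 0.0279415) / 3 = -0.0308153

-0.03082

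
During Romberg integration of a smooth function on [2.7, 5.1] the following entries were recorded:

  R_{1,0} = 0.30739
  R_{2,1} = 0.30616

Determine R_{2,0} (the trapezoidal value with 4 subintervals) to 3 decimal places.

From R_{2,1} = (4·R_{2,0} − R_{1,0})/3, solve for R_{2,0}:
4·R_{2,0} = 3·0.30616 + 0.30739 = 1.22587
R_{2,0} = 0.30647

0.306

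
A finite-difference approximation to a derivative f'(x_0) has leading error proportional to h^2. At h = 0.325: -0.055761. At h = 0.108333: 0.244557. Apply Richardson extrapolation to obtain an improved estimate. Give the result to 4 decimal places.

0.2821

Extrapolated value = (9·A(h/3) − A(h)) / (9 − 1)
= (9·0.244557 − (-0.055761)) / 8
= 2.256774 / 8 = 0.282097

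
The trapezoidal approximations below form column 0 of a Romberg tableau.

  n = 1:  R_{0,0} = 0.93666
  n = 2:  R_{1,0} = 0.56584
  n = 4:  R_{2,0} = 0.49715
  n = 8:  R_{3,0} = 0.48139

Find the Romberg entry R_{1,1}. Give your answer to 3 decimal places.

Richardson extrapolation on the trapezoidal column (denominator 4−1=3):
R_{1,1} = (4·0.56584 − 0.93666) / 3 = 0.44223

0.442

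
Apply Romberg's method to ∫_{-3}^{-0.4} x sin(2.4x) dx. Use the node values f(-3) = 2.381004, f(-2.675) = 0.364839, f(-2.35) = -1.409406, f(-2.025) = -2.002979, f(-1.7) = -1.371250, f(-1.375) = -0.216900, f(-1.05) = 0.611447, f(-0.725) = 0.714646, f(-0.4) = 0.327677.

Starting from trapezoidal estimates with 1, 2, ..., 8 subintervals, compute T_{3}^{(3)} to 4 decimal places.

T_{0}^{(0)} (trapezoid, 1 panel, h=2.6000): 3.521285
T_{1}^{(0)} (trapezoid, 2 panels, h=1.3000): -0.021982
T_{2}^{(0)} (trapezoid, 4 panels, h=0.6500): -0.529665
T_{3}^{(0)} (trapezoid, 8 panels, h=0.3250): -0.635460
T_{1}^{(1)} = -0.021982 + (-0.021982 − 3.521285)/3 = -1.203071
T_{2}^{(1)} = -0.529665 + (-0.529665 − (-0.021982))/3 = -0.698893
T_{3}^{(1)} = -0.635460 + (-0.635460 − (-0.529665))/3 = -0.670725
T_{2}^{(2)} = -0.698893 + (-0.698893 − (-1.203071))/15 = -0.665281
T_{3}^{(2)} = -0.670725 + (-0.670725 − (-0.698893))/15 = -0.668847
T_{3}^{(3)} = -0.668847 + (-0.668847 − (-0.665281))/63 = -0.668904

-0.6689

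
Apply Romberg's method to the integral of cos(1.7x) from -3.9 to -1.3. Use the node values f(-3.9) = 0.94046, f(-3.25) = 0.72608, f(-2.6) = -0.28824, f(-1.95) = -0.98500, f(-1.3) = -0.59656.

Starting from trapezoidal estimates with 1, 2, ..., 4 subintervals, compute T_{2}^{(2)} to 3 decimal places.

T_{0}^{(0)} (trapezoid, 1 panel, h=2.6000): 0.44707
T_{1}^{(0)} (trapezoid, 2 panels, h=1.3000): -0.15118
T_{2}^{(0)} (trapezoid, 4 panels, h=0.6500): -0.24389
T_{1}^{(1)} = -0.15118 + (-0.15118 − 0.44707)/3 = -0.35060
T_{2}^{(1)} = -0.24389 + (-0.24389 − (-0.15118))/3 = -0.27479
T_{2}^{(2)} = -0.27479 + (-0.27479 − (-0.35060))/15 = -0.26974

-0.270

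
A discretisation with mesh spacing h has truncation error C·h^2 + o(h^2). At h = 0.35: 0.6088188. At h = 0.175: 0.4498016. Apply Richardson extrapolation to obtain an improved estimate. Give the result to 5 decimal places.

0.39680

The leading error scales as h^2; refining by a factor of 2 reduces it by 2^2 = 4.
Extrapolated value = (4·A(h/2) − A(h)) / (4 − 1)
= (4·0.4498016 − 0.6088188) / 3
= 1.1903876 / 3 = 0.3967959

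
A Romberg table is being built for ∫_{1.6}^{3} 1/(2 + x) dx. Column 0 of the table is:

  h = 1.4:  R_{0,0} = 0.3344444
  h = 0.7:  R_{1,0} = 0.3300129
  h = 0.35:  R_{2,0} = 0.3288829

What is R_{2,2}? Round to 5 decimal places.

0.32850

Richardson extrapolation on the trapezoidal column (denominator 4−1=3):
R_{1,1} = (4·0.3300129 − 0.3344444) / 3 = 0.3285357
R_{2,1} = (4·0.3288829 − 0.3300129) / 3 = 0.3285062
R_{2,2} = (16·0.3285062 − 0.3285357) / 15 = 0.3285042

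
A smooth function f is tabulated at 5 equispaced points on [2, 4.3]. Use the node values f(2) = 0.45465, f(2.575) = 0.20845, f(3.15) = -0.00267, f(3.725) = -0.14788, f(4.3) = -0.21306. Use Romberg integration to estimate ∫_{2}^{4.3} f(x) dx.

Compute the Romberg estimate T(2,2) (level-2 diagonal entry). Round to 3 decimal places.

0.092

T(0,0) (trapezoid, 1 panel, h=2.3000): 0.27783
T(1,0) (trapezoid, 2 panels, h=1.1500): 0.13584
T(2,0) (trapezoid, 4 panels, h=0.5750): 0.10275
T(1,1) = 0.13584 + (0.13584 − 0.27783)/3 = 0.08851
T(2,1) = 0.10275 + (0.10275 − 0.13584)/3 = 0.09172
T(2,2) = 0.09172 + (0.09172 − 0.08851)/15 = 0.09193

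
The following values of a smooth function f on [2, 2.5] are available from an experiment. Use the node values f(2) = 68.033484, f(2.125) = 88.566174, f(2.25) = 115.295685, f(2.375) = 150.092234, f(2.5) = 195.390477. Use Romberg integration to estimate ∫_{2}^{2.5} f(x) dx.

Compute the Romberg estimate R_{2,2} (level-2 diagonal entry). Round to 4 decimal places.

60.3588

R_{0,0} (trapezoid, 1 panel, h=0.5000): 65.855990
R_{1,0} (trapezoid, 2 panels, h=0.2500): 61.751916
R_{2,0} (trapezoid, 4 panels, h=0.1250): 60.708259
R_{1,1} = 61.751916 + (61.751916 − 65.855990)/3 = 60.383891
R_{2,1} = 60.708259 + (60.708259 − 61.751916)/3 = 60.360373
R_{2,2} = 60.360373 + (60.360373 − 60.383891)/15 = 60.358805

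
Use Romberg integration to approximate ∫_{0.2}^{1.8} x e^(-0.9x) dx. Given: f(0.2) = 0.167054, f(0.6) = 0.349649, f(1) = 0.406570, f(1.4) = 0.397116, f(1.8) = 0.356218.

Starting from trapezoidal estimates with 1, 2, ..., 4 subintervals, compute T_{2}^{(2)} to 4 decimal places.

T_{0}^{(0)} (trapezoid, 1 panel, h=1.6000): 0.418618
T_{1}^{(0)} (trapezoid, 2 panels, h=0.8000): 0.534565
T_{2}^{(0)} (trapezoid, 4 panels, h=0.4000): 0.565988
T_{1}^{(1)} = 0.534565 + (0.534565 − 0.418618)/3 = 0.573214
T_{2}^{(1)} = 0.565988 + (0.565988 − 0.534565)/3 = 0.576462
T_{2}^{(2)} = 0.576462 + (0.576462 − 0.573214)/15 = 0.576679

0.5767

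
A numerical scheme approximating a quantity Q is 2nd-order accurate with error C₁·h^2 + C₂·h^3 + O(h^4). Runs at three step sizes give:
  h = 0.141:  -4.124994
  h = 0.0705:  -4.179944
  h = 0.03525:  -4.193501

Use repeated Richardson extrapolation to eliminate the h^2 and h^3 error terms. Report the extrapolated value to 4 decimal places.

-4.1980

First eliminate the h^2 term (factor 2^2 = 4):
  B₁ = (4·(-4.179944) − (-4.124994))/3 = -4.198261
  B₂ = (4·(-4.193501) − (-4.179944))/3 = -4.198020
Then eliminate the h^3 term (factor 2^3 = 8):
  (8·(-4.198020) − (-4.198261))/7 = -4.197986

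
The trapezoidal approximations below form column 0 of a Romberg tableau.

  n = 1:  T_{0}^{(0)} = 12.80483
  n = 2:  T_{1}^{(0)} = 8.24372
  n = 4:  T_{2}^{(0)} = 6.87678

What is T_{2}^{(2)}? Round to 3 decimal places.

6.401

T_{1}^{(1)} = (4·8.24372 − 12.80483) / 3 = 6.72335
T_{2}^{(1)} = (4·6.87678 − 8.24372) / 3 = 6.42113
T_{2}^{(2)} = (16·6.42113 − 6.72335) / 15 = 6.40098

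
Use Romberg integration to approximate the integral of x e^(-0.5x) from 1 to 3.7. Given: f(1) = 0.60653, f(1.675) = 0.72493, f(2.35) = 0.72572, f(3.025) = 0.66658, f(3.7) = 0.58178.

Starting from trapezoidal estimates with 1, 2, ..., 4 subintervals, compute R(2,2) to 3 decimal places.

1.847

R(0,0) (trapezoid, 1 panel, h=2.7000): 1.60422
R(1,0) (trapezoid, 2 panels, h=1.3500): 1.78183
R(2,0) (trapezoid, 4 panels, h=0.6750): 1.83018
R(1,1) = 1.78183 + (1.78183 − 1.60422)/3 = 1.84103
R(2,1) = 1.83018 + (1.83018 − 1.78183)/3 = 1.84630
R(2,2) = 1.84630 + (1.84630 − 1.84103)/15 = 1.84665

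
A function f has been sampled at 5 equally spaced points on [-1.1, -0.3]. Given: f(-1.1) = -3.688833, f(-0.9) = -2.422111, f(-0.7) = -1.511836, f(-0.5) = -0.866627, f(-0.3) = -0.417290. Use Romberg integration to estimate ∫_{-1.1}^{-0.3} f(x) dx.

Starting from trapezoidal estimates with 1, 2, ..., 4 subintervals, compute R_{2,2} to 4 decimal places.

R_{0,0} (trapezoid, 1 panel, h=0.8000): -1.642449
R_{1,0} (trapezoid, 2 panels, h=0.4000): -1.425959
R_{2,0} (trapezoid, 4 panels, h=0.2000): -1.370727
R_{1,1} = -1.425959 + (-1.425959 − (-1.642449))/3 = -1.353796
R_{2,1} = -1.370727 + (-1.370727 − (-1.425959))/3 = -1.352316
R_{2,2} = -1.352316 + (-1.352316 − (-1.353796))/15 = -1.352217

-1.3522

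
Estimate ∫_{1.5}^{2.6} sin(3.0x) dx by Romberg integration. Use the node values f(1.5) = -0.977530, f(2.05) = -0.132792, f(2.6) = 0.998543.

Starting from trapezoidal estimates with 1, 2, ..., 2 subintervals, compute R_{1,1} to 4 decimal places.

-0.0935

R_{0,0} (trapezoid, 1 panel, h=1.1000): 0.011557
R_{1,0} (trapezoid, 2 panels, h=0.5500): -0.067257
R_{1,1} = -0.067257 + (-0.067257 − 0.011557)/3 = -0.093528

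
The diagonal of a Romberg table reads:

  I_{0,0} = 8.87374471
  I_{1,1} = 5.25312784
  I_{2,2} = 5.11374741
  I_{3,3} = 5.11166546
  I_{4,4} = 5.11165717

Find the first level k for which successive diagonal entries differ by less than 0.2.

|I_{1,1} − I_{0,0}| = 3.62061687 ≥ 0.2
|I_{2,2} − I_{1,1}| = 0.13938043 < 0.2

k = 2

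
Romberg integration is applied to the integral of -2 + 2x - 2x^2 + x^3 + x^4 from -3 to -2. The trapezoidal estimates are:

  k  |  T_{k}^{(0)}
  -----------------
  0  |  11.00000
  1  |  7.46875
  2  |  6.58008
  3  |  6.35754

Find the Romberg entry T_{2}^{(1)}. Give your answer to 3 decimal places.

T_{2}^{(1)} = (4·6.58008 − 7.46875) / 3 = 6.28386

6.284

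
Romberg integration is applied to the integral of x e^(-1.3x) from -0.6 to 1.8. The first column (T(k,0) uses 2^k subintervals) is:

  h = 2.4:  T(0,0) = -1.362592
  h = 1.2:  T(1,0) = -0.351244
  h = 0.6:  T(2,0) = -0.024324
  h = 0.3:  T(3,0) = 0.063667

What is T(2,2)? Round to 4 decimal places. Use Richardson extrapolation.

T(1,1) = (4·(-0.351244) − (-1.362592)) / 3 = -0.014128
T(2,1) = (4·(-0.024324) − (-0.351244)) / 3 = 0.084649
T(2,2) = (16·0.084649 − (-0.014128)) / 15 = 0.091234

0.0912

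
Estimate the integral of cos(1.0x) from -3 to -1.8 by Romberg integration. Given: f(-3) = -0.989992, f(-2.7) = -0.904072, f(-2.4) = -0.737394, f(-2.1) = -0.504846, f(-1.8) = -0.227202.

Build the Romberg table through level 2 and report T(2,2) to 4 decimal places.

-0.8327

T(0,0) (trapezoid, 1 panel, h=1.2000): -0.730316
T(1,0) (trapezoid, 2 panels, h=0.6000): -0.807595
T(2,0) (trapezoid, 4 panels, h=0.3000): -0.826473
T(1,1) = -0.807595 + (-0.807595 − (-0.730316))/3 = -0.833355
T(2,1) = -0.826473 + (-0.826473 − (-0.807595))/3 = -0.832766
T(2,2) = -0.832766 + (-0.832766 − (-0.833355))/15 = -0.832727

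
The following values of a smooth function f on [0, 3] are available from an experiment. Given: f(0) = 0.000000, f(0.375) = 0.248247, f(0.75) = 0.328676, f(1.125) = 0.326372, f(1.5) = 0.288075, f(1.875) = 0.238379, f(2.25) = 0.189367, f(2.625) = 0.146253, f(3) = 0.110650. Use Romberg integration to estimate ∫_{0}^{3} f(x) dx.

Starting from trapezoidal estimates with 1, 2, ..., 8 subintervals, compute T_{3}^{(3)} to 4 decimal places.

0.6954

T_{0}^{(0)} (trapezoid, 1 panel, h=3.0000): 0.165975
T_{1}^{(0)} (trapezoid, 2 panels, h=1.5000): 0.515100
T_{2}^{(0)} (trapezoid, 4 panels, h=0.7500): 0.646082
T_{3}^{(0)} (trapezoid, 8 panels, h=0.3750): 0.682760
T_{1}^{(1)} = 0.515100 + (0.515100 − 0.165975)/3 = 0.631475
T_{2}^{(1)} = 0.646082 + (0.646082 − 0.515100)/3 = 0.689743
T_{3}^{(1)} = 0.682760 + (0.682760 − 0.646082)/3 = 0.694986
T_{2}^{(2)} = 0.689743 + (0.689743 − 0.631475)/15 = 0.693628
T_{3}^{(2)} = 0.694986 + (0.694986 − 0.689743)/15 = 0.695336
T_{3}^{(3)} = 0.695336 + (0.695336 − 0.693628)/63 = 0.695363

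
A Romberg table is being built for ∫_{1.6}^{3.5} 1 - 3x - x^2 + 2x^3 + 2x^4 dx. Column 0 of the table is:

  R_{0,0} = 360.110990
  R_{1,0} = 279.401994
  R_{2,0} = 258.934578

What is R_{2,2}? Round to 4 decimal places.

R_{1,1} = 279.401994 + (279.401994 − 360.110990)/3 = 252.498995
R_{2,1} = (4·258.934578 − 279.401994) / 3 = 252.112106
R_{2,2} = 252.112106 + (252.112106 − 252.498995)/15 = 252.086313

252.0863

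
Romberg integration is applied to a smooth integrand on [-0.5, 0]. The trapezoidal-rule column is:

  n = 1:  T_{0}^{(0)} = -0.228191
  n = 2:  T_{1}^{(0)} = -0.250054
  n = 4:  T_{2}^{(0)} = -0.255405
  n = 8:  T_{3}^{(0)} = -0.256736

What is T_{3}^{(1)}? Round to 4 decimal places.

-0.2572

Richardson extrapolation on the trapezoidal column (denominator 4−1=3):
T_{3}^{(1)} = -0.256736 + (-0.256736 − (-0.255405))/3 = -0.257180
(Column j=1 coincides with Simpson's rule on the same nodes.)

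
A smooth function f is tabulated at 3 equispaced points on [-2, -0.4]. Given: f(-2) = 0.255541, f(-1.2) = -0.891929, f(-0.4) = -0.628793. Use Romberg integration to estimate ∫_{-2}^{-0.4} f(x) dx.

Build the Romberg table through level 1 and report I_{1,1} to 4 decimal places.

I_{0,0} (trapezoid, 1 panel, h=1.6000): -0.298602
I_{1,0} (trapezoid, 2 panels, h=0.8000): -0.862844
I_{1,1} = -0.862844 + (-0.862844 − (-0.298602))/3 = -1.050925

-1.0509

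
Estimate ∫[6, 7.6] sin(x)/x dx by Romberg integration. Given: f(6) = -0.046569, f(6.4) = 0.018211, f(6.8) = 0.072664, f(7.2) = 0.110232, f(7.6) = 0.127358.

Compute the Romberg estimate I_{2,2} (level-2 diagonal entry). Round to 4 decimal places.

0.0986

I_{0,0} (trapezoid, 1 panel, h=1.6000): 0.064631
I_{1,0} (trapezoid, 2 panels, h=0.8000): 0.090447
I_{2,0} (trapezoid, 4 panels, h=0.4000): 0.096601
I_{1,1} = 0.090447 + (0.090447 − 0.064631)/3 = 0.099052
I_{2,1} = 0.096601 + (0.096601 − 0.090447)/3 = 0.098652
I_{2,2} = 0.098652 + (0.098652 − 0.099052)/15 = 0.098625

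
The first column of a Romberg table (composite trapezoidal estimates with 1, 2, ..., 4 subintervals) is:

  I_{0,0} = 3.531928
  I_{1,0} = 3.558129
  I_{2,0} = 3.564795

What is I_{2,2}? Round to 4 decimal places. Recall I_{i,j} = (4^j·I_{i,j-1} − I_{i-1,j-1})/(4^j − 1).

3.5670

I_{1,1} = 3.558129 + (3.558129 − 3.531928)/3 = 3.566863
I_{2,1} = (4·3.564795 − 3.558129) / 3 = 3.567017
I_{2,2} = (16·3.567017 − 3.566863) / 15 = 3.567027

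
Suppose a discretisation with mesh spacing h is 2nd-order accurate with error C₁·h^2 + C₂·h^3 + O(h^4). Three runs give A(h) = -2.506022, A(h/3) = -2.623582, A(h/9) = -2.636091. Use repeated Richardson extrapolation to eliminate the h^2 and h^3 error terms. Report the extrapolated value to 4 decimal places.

-2.6376

First eliminate the h^2 term (factor 3^2 = 9):
  B₁ = (9·(-2.623582) − (-2.506022))/8 = -2.638277
  B₂ = (9·(-2.636091) − (-2.623582))/8 = -2.637655
Then eliminate the h^3 term (factor 3^3 = 27):
  (27·(-2.637655) − (-2.638277))/26 = -2.637631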